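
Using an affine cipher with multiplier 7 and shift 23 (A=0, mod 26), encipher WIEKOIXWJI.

VBZPRBCVIB

W(22): 7·22+23=177≡21 → V
I(8): 7·8+23=79≡1 → B
E(4): 7·4+23=51≡25 → Z
K(10): 7·10+23=93≡15 → P
O(14): 7·14+23=121≡17 → R
I(8): 7·8+23=79≡1 → B
X(23): 7·23+23=184≡2 → C
W(22): 7·22+23=177≡21 → V
J(9): 7·9+23=86≡8 → I
I(8): 7·8+23=79≡1 → B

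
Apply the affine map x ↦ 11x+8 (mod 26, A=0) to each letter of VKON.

V(21): 11·21+8=239≡5 → F
K(10): 11·10+8=118≡14 → O
O(14): 11·14+8=162≡6 → G
N(13): 11·13+8=151≡21 → V

FOGV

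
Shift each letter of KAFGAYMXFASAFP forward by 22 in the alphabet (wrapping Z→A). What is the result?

K(10): 10+22=32≡6 → G
A(0): 0+22=22 → W
F(5): 5+22=27≡1 → B
G(6): 6+22=28≡2 → C
A(0): 0+22=22 → W
Y(24): 24+22=46≡20 → U
M(12): 12+22=34≡8 → I
X(23): 23+22=45≡19 → T
F(5): 5+22=27≡1 → B
A(0): 0+22=22 → W
S(18): 18+22=40≡14 → O
A(0): 0+22=22 → W
F(5): 5+22=27≡1 → B
P(15): 15+22=37≡11 → L

GWBCWUITBWOWBL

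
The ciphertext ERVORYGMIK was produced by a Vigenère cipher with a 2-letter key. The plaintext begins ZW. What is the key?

FV

Subtract each crib letter from the matching ciphertext letter (mod 26):
E(4)−Z(25)=-21≡5 → F
R(17)−W(22)=-5≡21 → V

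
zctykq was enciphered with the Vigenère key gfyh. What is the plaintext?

Repeat the key across the ciphertext: gfyhgf
z(25)−g(6): 19 → t
c(2)−f(5): -3≡23 → x
t(19)−y(24): -5≡21 → v
y(24)−h(7): 17 → r
k(10)−g(6): 4 → e
q(16)−f(5): 11 → l

txvrel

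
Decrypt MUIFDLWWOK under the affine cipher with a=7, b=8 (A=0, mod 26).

IYAHDTCCME

The inverse of 7 mod 26 is 15, since 7·15=105≡1. Apply D(y)=15·(y−8) mod 26:
M(12): 15·(12−8)=60≡8 → I
U(20): 15·(20−8)=180≡24 → Y
I(8): 15·(8−8)=0 → A
F(5): 15·(5−8)=-45≡7 → H
D(3): 15·(3−8)=-75≡3 → D
L(11): 15·(11−8)=45≡19 → T
W(22): 15·(22−8)=210≡2 → C
W(22): 15·(22−8)=210≡2 → C
O(14): 15·(14−8)=90≡12 → M
K(10): 15·(10−8)=30≡4 → E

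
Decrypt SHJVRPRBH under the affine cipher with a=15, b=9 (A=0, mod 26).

The inverse of 15 mod 26 is 7, since 15·7=105≡1. Apply D(y)=7·(y−9) mod 26:
S(18): 7·(18−9)=63≡11 → L
H(7): 7·(7−9)=-14≡12 → M
J(9): 7·(9−9)=0 → A
V(21): 7·(21−9)=84≡6 → G
R(17): 7·(17−9)=56≡4 → E
P(15): 7·(15−9)=42≡16 → Q
R(17): 7·(17−9)=56≡4 → E
B(1): 7·(1−9)=-56≡22 → W
H(7): 7·(7−9)=-14≡12 → M

LMAGEQEWM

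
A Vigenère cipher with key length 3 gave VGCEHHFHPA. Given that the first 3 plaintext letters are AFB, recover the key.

Subtract each crib letter from the matching ciphertext letter (mod 26):
V(21)−A(0)=21 → V
G(6)−F(5)=1 → B
C(2)−B(1)=1 → B

VBB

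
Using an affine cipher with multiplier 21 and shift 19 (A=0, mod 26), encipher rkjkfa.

r(17): 21·17+19=376≡12 → m
k(10): 21·10+19=229≡21 → v
j(9): 21·9+19=208≡0 → a
k(10): 21·10+19=229≡21 → v
f(5): 21·5+19=124≡20 → u
a(0): 21·0+19=19 → t

mvavut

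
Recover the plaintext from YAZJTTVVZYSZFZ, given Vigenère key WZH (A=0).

CBSNUMZWSCTSJA

Repeat the key across the ciphertext: WZHWZHWZHWZHWZ
Y(24)−W(22): 2 → C
A(0)−Z(25): -25≡1 → B
Z(25)−H(7): 18 → S
J(9)−W(22): -13≡13 → N
T(19)−Z(25): -6≡20 → U
T(19)−H(7): 12 → M
V(21)−W(22): -1≡25 → Z
V(21)−Z(25): -4≡22 → W
Z(25)−H(7): 18 → S
Y(24)−W(22): 2 → C
S(18)−Z(25): -7≡19 → T
Z(25)−H(7): 18 → S
F(5)−W(22): -17≡9 → J
Z(25)−Z(25): 0 → A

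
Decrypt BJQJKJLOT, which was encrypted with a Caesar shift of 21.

B(1): 1−21=-20≡6 → G
J(9): 9−21=-12≡14 → O
Q(16): 16−21=-5≡21 → V
J(9): 9−21=-12≡14 → O
K(10): 10−21=-11≡15 → P
J(9): 9−21=-12≡14 → O
L(11): 11−21=-10≡16 → Q
O(14): 14−21=-7≡19 → T
T(19): 19−21=-2≡24 → Y

GOVOPOQTY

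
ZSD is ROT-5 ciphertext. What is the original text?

UNY

Z(25): 25−5=20 → U
S(18): 18−5=13 → N
D(3): 3−5=-2≡24 → Y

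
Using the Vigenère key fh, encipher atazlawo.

fafgqhbv

Repeat the key across the message: fhfhfhfh
a(0)+f(5): 5 → f
t(19)+h(7): 26≡0 → a
a(0)+f(5): 5 → f
z(25)+h(7): 32≡6 → g
l(11)+f(5): 16 → q
a(0)+h(7): 7 → h
w(22)+f(5): 27≡1 → b
o(14)+h(7): 21 → v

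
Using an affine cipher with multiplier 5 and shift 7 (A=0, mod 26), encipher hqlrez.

h(7): 5·7+7=42≡16 → q
q(16): 5·16+7=87≡9 → j
l(11): 5·11+7=62≡10 → k
r(17): 5·17+7=92≡14 → o
e(4): 5·4+7=27≡1 → b
z(25): 5·25+7=132≡2 → c

qjkobc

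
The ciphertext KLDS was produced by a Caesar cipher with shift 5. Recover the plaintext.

K(10): 10−5=5 → F
L(11): 11−5=6 → G
D(3): 3−5=-2≡24 → Y
S(18): 18−5=13 → N

FGYN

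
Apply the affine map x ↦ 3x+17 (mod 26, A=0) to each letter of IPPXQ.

I(8): 3·8+17=41≡15 → P
P(15): 3·15+17=62≡10 → K
P(15): 3·15+17=62≡10 → K
X(23): 3·23+17=86≡8 → I
Q(16): 3·16+17=65≡13 → N

PKKIN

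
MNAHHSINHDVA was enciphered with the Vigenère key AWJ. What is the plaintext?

Repeat the key across the ciphertext: AWJAWJAWJAWJ
M(12)−A(0): 12 → M
N(13)−W(22): -9≡17 → R
A(0)−J(9): -9≡17 → R
H(7)−A(0): 7 → H
H(7)−W(22): -15≡11 → L
S(18)−J(9): 9 → J
I(8)−A(0): 8 → I
N(13)−W(22): -9≡17 → R
H(7)−J(9): -2≡24 → Y
D(3)−A(0): 3 → D
V(21)−W(22): -1≡25 → Z
A(0)−J(9): -9≡17 → R

MRRHLJIRYDZR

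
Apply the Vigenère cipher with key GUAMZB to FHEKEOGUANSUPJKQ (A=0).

Repeat the key across the message: GUAMZBGUAMZBGUAM
F(5)+G(6): 11 → L
H(7)+U(20): 27≡1 → B
E(4)+A(0): 4 → E
K(10)+M(12): 22 → W
E(4)+Z(25): 29≡3 → D
O(14)+B(1): 15 → P
G(6)+G(6): 12 → M
U(20)+U(20): 40≡14 → O
A(0)+A(0): 0 → A
N(13)+M(12): 25 → Z
S(18)+Z(25): 43≡17 → R
U(20)+B(1): 21 → V
P(15)+G(6): 21 → V
J(9)+U(20): 29≡3 → D
K(10)+A(0): 10 → K
Q(16)+M(12): 28≡2 → C

LBEWDPMOAZRVVDKC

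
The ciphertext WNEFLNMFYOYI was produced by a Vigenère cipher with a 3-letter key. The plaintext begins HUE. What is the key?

Subtract each crib letter from the matching ciphertext letter (mod 26):
W(22)−H(7)=15 → P
N(13)−U(20)=-7≡19 → T
E(4)−E(4)=0 → A

PTA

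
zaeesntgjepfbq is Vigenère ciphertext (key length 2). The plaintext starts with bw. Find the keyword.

Subtract each crib letter from the matching ciphertext letter (mod 26):
z(25)−b(1)=24 → y
a(0)−w(22)=-22≡4 → e

ye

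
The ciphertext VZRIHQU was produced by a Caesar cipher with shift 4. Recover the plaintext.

RVNEDMQ

V(21): 21−4=17 → R
Z(25): 25−4=21 → V
R(17): 17−4=13 → N
I(8): 8−4=4 → E
H(7): 7−4=3 → D
Q(16): 16−4=12 → M
U(20): 20−4=16 → Q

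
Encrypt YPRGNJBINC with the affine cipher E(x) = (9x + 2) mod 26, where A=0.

KHZEPFLWPU

Y(24): 9·24+2=218≡10 → K
P(15): 9·15+2=137≡7 → H
R(17): 9·17+2=155≡25 → Z
G(6): 9·6+2=56≡4 → E
N(13): 9·13+2=119≡15 → P
J(9): 9·9+2=83≡5 → F
B(1): 9·1+2=11 → L
I(8): 9·8+2=74≡22 → W
N(13): 9·13+2=119≡15 → P
C(2): 9·2+2=20 → U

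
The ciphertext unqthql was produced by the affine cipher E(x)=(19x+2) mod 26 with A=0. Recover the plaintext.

qryfdyv

The inverse of 19 mod 26 is 11, since 19·11=209≡1. Apply D(y)=11·(y−2) mod 26:
u(20): 11·(20−2)=198≡16 → q
n(13): 11·(13−2)=121≡17 → r
q(16): 11·(16−2)=154≡24 → y
t(19): 11·(19−2)=187≡5 → f
h(7): 11·(7−2)=55≡3 → d
q(16): 11·(16−2)=154≡24 → y
l(11): 11·(11−2)=99≡21 → v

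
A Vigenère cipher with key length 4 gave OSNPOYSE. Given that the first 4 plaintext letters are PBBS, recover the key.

ZRMX

Subtract each crib letter from the matching ciphertext letter (mod 26):
O(14)−P(15)=-1≡25 → Z
S(18)−B(1)=17 → R
N(13)−B(1)=12 → M
P(15)−S(18)=-3≡23 → X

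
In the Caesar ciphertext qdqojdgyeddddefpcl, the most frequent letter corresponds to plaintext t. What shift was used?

10

The most frequent ciphertext letter is d (appears 6 times).
d is position 3; t is position 19.
Shift = -16≡10.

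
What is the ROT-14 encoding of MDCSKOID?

ARQGYCWR

M(12): 12+14=26≡0 → A
D(3): 3+14=17 → R
C(2): 2+14=16 → Q
S(18): 18+14=32≡6 → G
K(10): 10+14=24 → Y
O(14): 14+14=28≡2 → C
I(8): 8+14=22 → W
D(3): 3+14=17 → R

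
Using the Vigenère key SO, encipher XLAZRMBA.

Repeat the key across the message: SOSOSOSO
X(23)+S(18): 41≡15 → P
L(11)+O(14): 25 → Z
A(0)+S(18): 18 → S
Z(25)+O(14): 39≡13 → N
R(17)+S(18): 35≡9 → J
M(12)+O(14): 26≡0 → A
B(1)+S(18): 19 → T
A(0)+O(14): 14 → O

PZSNJATO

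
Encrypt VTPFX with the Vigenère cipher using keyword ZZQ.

Repeat the key across the message: ZZQZZ
V(21)+Z(25): 46≡20 → U
T(19)+Z(25): 44≡18 → S
P(15)+Q(16): 31≡5 → F
F(5)+Z(25): 30≡4 → E
X(23)+Z(25): 48≡22 → W

USFEW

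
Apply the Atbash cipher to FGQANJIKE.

F(5) → U(20)
G(6) → T(19)
Q(16) → J(9)
A(0) → Z(25)
N(13) → M(12)
J(9) → Q(16)
I(8) → R(17)
K(10) → P(15)
E(4) → V(21)

UTJZMQRPV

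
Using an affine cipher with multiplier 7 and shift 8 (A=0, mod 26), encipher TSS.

T(19): 7·19+8=141≡11 → L
S(18): 7·18+8=134≡4 → E
S(18): 7·18+8=134≡4 → E

LEE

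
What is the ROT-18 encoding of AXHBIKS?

SPZTACK

A(0): 0+18=18 → S
X(23): 23+18=41≡15 → P
H(7): 7+18=25 → Z
B(1): 1+18=19 → T
I(8): 8+18=26≡0 → A
K(10): 10+18=28≡2 → C
S(18): 18+18=36≡10 → K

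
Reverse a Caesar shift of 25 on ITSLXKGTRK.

JUTMYLHUSL

I(8): 8−25=-17≡9 → J
T(19): 19−25=-6≡20 → U
S(18): 18−25=-7≡19 → T
L(11): 11−25=-14≡12 → M
X(23): 23−25=-2≡24 → Y
K(10): 10−25=-15≡11 → L
G(6): 6−25=-19≡7 → H
T(19): 19−25=-6≡20 → U
R(17): 17−25=-8≡18 → S
K(10): 10−25=-15≡11 → L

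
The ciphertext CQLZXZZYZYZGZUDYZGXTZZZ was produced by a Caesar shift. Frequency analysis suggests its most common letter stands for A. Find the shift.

25

The most frequent ciphertext letter is Z (appears 10 times).
Z is position 25; A is position 0.
Shift = 25.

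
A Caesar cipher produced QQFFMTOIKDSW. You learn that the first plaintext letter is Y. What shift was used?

18

From the crib: Q(16)−Y(24)=-8≡18, so the shift is 18.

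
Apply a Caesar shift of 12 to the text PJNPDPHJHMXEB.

BVZBPBTVTYJQN

P(15): 15+12=27≡1 → B
J(9): 9+12=21 → V
N(13): 13+12=25 → Z
P(15): 15+12=27≡1 → B
D(3): 3+12=15 → P
P(15): 15+12=27≡1 → B
H(7): 7+12=19 → T
J(9): 9+12=21 → V
H(7): 7+12=19 → T
M(12): 12+12=24 → Y
X(23): 23+12=35≡9 → J
E(4): 4+12=16 → Q
B(1): 1+12=13 → N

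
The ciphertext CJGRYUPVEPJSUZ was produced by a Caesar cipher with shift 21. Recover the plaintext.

HOLWDZUAJUOXZE

C(2): 2−21=-19≡7 → H
J(9): 9−21=-12≡14 → O
G(6): 6−21=-15≡11 → L
R(17): 17−21=-4≡22 → W
Y(24): 24−21=3 → D
U(20): 20−21=-1≡25 → Z
P(15): 15−21=-6≡20 → U
V(21): 21−21=0 → A
E(4): 4−21=-17≡9 → J
P(15): 15−21=-6≡20 → U
J(9): 9−21=-12≡14 → O
S(18): 18−21=-3≡23 → X
U(20): 20−21=-1≡25 → Z
Z(25): 25−21=4 → E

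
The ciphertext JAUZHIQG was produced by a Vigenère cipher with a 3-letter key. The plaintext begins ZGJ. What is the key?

KUL

Subtract each crib letter from the matching ciphertext letter (mod 26):
J(9)−Z(25)=-16≡10 → K
A(0)−G(6)=-6≡20 → U
U(20)−J(9)=11 → L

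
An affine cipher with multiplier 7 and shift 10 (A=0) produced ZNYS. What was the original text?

The inverse of 7 mod 26 is 15, since 7·15=105≡1. Apply D(y)=15·(y−10) mod 26:
Z(25): 15·(25−10)=225≡17 → R
N(13): 15·(13−10)=45≡19 → T
Y(24): 15·(24−10)=210≡2 → C
S(18): 15·(18−10)=120≡16 → Q

RTCQ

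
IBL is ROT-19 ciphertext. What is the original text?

PIS

I(8): 8−19=-11≡15 → P
B(1): 1−19=-18≡8 → I
L(11): 11−19=-8≡18 → S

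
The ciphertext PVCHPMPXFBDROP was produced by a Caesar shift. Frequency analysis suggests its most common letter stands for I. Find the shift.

7

The most frequent ciphertext letter is P (appears 4 times).
P is position 15; I is position 8.
Shift = 7.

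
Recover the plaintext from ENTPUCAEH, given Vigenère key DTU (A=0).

BUZMBIXLN

Repeat the key across the ciphertext: DTUDTUDTU
E(4)−D(3): 1 → B
N(13)−T(19): -6≡20 → U
T(19)−U(20): -1≡25 → Z
P(15)−D(3): 12 → M
U(20)−T(19): 1 → B
C(2)−U(20): -18≡8 → I
A(0)−D(3): -3≡23 → X
E(4)−T(19): -15≡11 → L
H(7)−U(20): -13≡13 → N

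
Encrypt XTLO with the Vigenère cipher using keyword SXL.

PQWG

Repeat the key across the message: SXLS
X(23)+S(18): 41≡15 → P
T(19)+X(23): 42≡16 → Q
L(11)+L(11): 22 → W
O(14)+S(18): 32≡6 → G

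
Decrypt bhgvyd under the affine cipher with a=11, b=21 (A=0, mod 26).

kubafw

The inverse of 11 mod 26 is 19, since 11·19=209≡1. Apply D(y)=19·(y−21) mod 26:
b(1): 19·(1−21)=-380≡10 → k
h(7): 19·(7−21)=-266≡20 → u
g(6): 19·(6−21)=-285≡1 → b
v(21): 19·(21−21)=0 → a
y(24): 19·(24−21)=57≡5 → f
d(3): 19·(3−21)=-342≡22 → w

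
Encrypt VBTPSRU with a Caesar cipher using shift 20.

V(21): 21+20=41≡15 → P
B(1): 1+20=21 → V
T(19): 19+20=39≡13 → N
P(15): 15+20=35≡9 → J
S(18): 18+20=38≡12 → M
R(17): 17+20=37≡11 → L
U(20): 20+20=40≡14 → O

PVNJMLO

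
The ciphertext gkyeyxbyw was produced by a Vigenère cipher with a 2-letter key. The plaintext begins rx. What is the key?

Subtract each crib letter from the matching ciphertext letter (mod 26):
g(6)−r(17)=-11≡15 → p
k(10)−x(23)=-13≡13 → n

pn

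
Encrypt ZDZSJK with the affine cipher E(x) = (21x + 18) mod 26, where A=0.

Z(25): 21·25+18=543≡23 → X
D(3): 21·3+18=81≡3 → D
Z(25): 21·25+18=543≡23 → X
S(18): 21·18+18=396≡6 → G
J(9): 21·9+18=207≡25 → Z
K(10): 21·10+18=228≡20 → U

XDXGZU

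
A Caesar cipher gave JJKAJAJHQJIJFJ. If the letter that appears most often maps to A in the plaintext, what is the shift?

The most frequent ciphertext letter is J (appears 7 times).
J is position 9; A is position 0.
Shift = 9.

9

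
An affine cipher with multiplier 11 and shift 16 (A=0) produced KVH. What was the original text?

The inverse of 11 mod 26 is 19, since 11·19=209≡1. Apply D(y)=19·(y−16) mod 26:
K(10): 19·(10−16)=-114≡16 → Q
V(21): 19·(21−16)=95≡17 → R
H(7): 19·(7−16)=-171≡11 → L

QRL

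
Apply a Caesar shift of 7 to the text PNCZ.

P(15): 15+7=22 → W
N(13): 13+7=20 → U
C(2): 2+7=9 → J
Z(25): 25+7=32≡6 → G

WUJG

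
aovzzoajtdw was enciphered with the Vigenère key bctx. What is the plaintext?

Repeat the key across the ciphertext: bctxbctxbct
a(0)−b(1): -1≡25 → z
o(14)−c(2): 12 → m
v(21)−t(19): 2 → c
z(25)−x(23): 2 → c
z(25)−b(1): 24 → y
o(14)−c(2): 12 → m
a(0)−t(19): -19≡7 → h
j(9)−x(23): -14≡12 → m
t(19)−b(1): 18 → s
d(3)−c(2): 1 → b
w(22)−t(19): 3 → d

zmccymhmsbd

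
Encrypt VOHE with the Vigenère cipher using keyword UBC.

Repeat the key across the message: UBCU
V(21)+U(20): 41≡15 → P
O(14)+B(1): 15 → P
H(7)+C(2): 9 → J
E(4)+U(20): 24 → Y

PPJY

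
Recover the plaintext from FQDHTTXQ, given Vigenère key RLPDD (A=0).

OFOEQCMB

Repeat the key across the ciphertext: RLPDDRLP
F(5)−R(17): -12≡14 → O
Q(16)−L(11): 5 → F
D(3)−P(15): -12≡14 → O
H(7)−D(3): 4 → E
T(19)−D(3): 16 → Q
T(19)−R(17): 2 → C
X(23)−L(11): 12 → M
Q(16)−P(15): 1 → B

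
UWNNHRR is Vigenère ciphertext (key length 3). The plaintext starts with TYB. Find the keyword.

BYM

Subtract each crib letter from the matching ciphertext letter (mod 26):
U(20)−T(19)=1 → B
W(22)−Y(24)=-2≡24 → Y
N(13)−B(1)=12 → M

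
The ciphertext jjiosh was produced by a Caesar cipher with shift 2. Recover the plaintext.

j(9): 9−2=7 → h
j(9): 9−2=7 → h
i(8): 8−2=6 → g
o(14): 14−2=12 → m
s(18): 18−2=16 → q
h(7): 7−2=5 → f

hhgmqf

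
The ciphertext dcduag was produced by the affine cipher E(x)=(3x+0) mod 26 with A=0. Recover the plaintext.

The inverse of 3 mod 26 is 9, since 3·9=27≡1. Apply D(y)=9·(y−0) mod 26:
d(3): 9·(3−0)=27≡1 → b
c(2): 9·(2−0)=18 → s
d(3): 9·(3−0)=27≡1 → b
u(20): 9·(20−0)=180≡24 → y
a(0): 9·(0−0)=0 → a
g(6): 9·(6−0)=54≡2 → c

bsbyac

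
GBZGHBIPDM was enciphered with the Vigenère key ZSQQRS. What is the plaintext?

HJJQQJJXNW

Repeat the key across the ciphertext: ZSQQRSZSQQ
G(6)−Z(25): -19≡7 → H
B(1)−S(18): -17≡9 → J
Z(25)−Q(16): 9 → J
G(6)−Q(16): -10≡16 → Q
H(7)−R(17): -10≡16 → Q
B(1)−S(18): -17≡9 → J
I(8)−Z(25): -17≡9 → J
P(15)−S(18): -3≡23 → X
D(3)−Q(16): -13≡13 → N
M(12)−Q(16): -4≡22 → W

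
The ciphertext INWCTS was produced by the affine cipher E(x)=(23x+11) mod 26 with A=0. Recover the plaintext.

BIFDGP

The inverse of 23 mod 26 is 17, since 23·17=391≡1. Apply D(y)=17·(y−11) mod 26:
I(8): 17·(8−11)=-51≡1 → B
N(13): 17·(13−11)=34≡8 → I
W(22): 17·(22−11)=187≡5 → F
C(2): 17·(2−11)=-153≡3 → D
T(19): 17·(19−11)=136≡6 → G
S(18): 17·(18−11)=119≡15 → P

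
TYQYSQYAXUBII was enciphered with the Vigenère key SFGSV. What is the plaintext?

Repeat the key across the ciphertext: SFGSVSFGSVSFG
T(19)−S(18): 1 → B
Y(24)−F(5): 19 → T
Q(16)−G(6): 10 → K
Y(24)−S(18): 6 → G
S(18)−V(21): -3≡23 → X
Q(16)−S(18): -2≡24 → Y
Y(24)−F(5): 19 → T
A(0)−G(6): -6≡20 → U
X(23)−S(18): 5 → F
U(20)−V(21): -1≡25 → Z
B(1)−S(18): -17≡9 → J
I(8)−F(5): 3 → D
I(8)−G(6): 2 → C

BTKGXYTUFZJDC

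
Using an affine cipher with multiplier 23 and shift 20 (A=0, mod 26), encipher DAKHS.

D(3): 23·3+20=89≡11 → L
A(0): 23·0+20=20 → U
K(10): 23·10+20=250≡16 → Q
H(7): 23·7+20=181≡25 → Z
S(18): 23·18+20=434≡18 → S

LUQZS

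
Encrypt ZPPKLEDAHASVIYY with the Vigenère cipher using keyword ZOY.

YDNJZCCOFZGTHMW

Repeat the key across the message: ZOYZOYZOYZOYZOY
Z(25)+Z(25): 50≡24 → Y
P(15)+O(14): 29≡3 → D
P(15)+Y(24): 39≡13 → N
K(10)+Z(25): 35≡9 → J
L(11)+O(14): 25 → Z
E(4)+Y(24): 28≡2 → C
D(3)+Z(25): 28≡2 → C
A(0)+O(14): 14 → O
H(7)+Y(24): 31≡5 → F
A(0)+Z(25): 25 → Z
S(18)+O(14): 32≡6 → G
V(21)+Y(24): 45≡19 → T
I(8)+Z(25): 33≡7 → H
Y(24)+O(14): 38≡12 → M
Y(24)+Y(24): 48≡22 → W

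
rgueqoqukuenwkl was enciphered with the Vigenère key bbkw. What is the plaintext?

Repeat the key across the ciphertext: bbkwbbkwbbkwbbk
r(17)−b(1): 16 → q
g(6)−b(1): 5 → f
u(20)−k(10): 10 → k
e(4)−w(22): -18≡8 → i
q(16)−b(1): 15 → p
o(14)−b(1): 13 → n
q(16)−k(10): 6 → g
u(20)−w(22): -2≡24 → y
k(10)−b(1): 9 → j
u(20)−b(1): 19 → t
e(4)−k(10): -6≡20 → u
n(13)−w(22): -9≡17 → r
w(22)−b(1): 21 → v
k(10)−b(1): 9 → j
l(11)−k(10): 1 → b

qfkipngyjturvjb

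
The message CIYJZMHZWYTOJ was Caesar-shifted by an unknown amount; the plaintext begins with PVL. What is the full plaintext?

From the crib: C(2)−P(15)=-13≡13, so the shift is 13.
Subtract 13 from each ciphertext letter:
C(2): 2−13=-11≡15 → P
I(8): 8−13=-5≡21 → V
Y(24): 24−13=11 → L
J(9): 9−13=-4≡22 → W
Z(25): 25−13=12 → M
M(12): 12−13=-1≡25 → Z
H(7): 7−13=-6≡20 → U
Z(25): 25−13=12 → M
W(22): 22−13=9 → J
Y(24): 24−13=11 → L
T(19): 19−13=6 → G
O(14): 14−13=1 → B
J(9): 9−13=-4≡22 → W

PVLWMZUMJLGBW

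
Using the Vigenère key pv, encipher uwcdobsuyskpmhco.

jrrydwhpnnzkbcrj

Repeat the key across the message: pvpvpvpvpvpvpvpv
u(20)+p(15): 35≡9 → j
w(22)+v(21): 43≡17 → r
c(2)+p(15): 17 → r
d(3)+v(21): 24 → y
o(14)+p(15): 29≡3 → d
b(1)+v(21): 22 → w
s(18)+p(15): 33≡7 → h
u(20)+v(21): 41≡15 → p
y(24)+p(15): 39≡13 → n
s(18)+v(21): 39≡13 → n
k(10)+p(15): 25 → z
p(15)+v(21): 36≡10 → k
m(12)+p(15): 27≡1 → b
h(7)+v(21): 28≡2 → c
c(2)+p(15): 17 → r
o(14)+v(21): 35≡9 → j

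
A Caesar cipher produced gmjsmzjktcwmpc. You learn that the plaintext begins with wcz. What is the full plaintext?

wczicpzajsmcfs

From the crib: g(6)−w(22)=-16≡10, so the shift is 10.
Subtract 10 from each ciphertext letter:
g(6): 6−10=-4≡22 → w
m(12): 12−10=2 → c
j(9): 9−10=-1≡25 → z
s(18): 18−10=8 → i
m(12): 12−10=2 → c
z(25): 25−10=15 → p
j(9): 9−10=-1≡25 → z
k(10): 10−10=0 → a
t(19): 19−10=9 → j
c(2): 2−10=-8≡18 → s
w(22): 22−10=12 → m
m(12): 12−10=2 → c
p(15): 15−10=5 → f
c(2): 2−10=-8≡18 → s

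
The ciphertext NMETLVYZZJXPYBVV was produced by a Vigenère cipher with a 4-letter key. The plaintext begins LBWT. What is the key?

CLIA

Subtract each crib letter from the matching ciphertext letter (mod 26):
N(13)−L(11)=2 → C
M(12)−B(1)=11 → L
E(4)−W(22)=-18≡8 → I
T(19)−T(19)=0 → A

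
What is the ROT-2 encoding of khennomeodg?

k(10): 10+2=12 → m
h(7): 7+2=9 → j
e(4): 4+2=6 → g
n(13): 13+2=15 → p
n(13): 13+2=15 → p
o(14): 14+2=16 → q
m(12): 12+2=14 → o
e(4): 4+2=6 → g
o(14): 14+2=16 → q
d(3): 3+2=5 → f
g(6): 6+2=8 → i

mjgppqogqfi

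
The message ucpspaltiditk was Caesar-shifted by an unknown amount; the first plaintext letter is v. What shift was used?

25

From the crib: u(20)−v(21)=-1≡25, so the shift is 25.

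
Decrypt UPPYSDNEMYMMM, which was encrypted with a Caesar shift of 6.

OJJSMXHYGSGGG

U(20): 20−6=14 → O
P(15): 15−6=9 → J
P(15): 15−6=9 → J
Y(24): 24−6=18 → S
S(18): 18−6=12 → M
D(3): 3−6=-3≡23 → X
N(13): 13−6=7 → H
E(4): 4−6=-2≡24 → Y
M(12): 12−6=6 → G
Y(24): 24−6=18 → S
M(12): 12−6=6 → G
M(12): 12−6=6 → G
M(12): 12−6=6 → G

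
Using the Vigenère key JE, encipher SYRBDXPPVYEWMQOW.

Repeat the key across the message: JEJEJEJEJEJEJEJE
S(18)+J(9): 27≡1 → B
Y(24)+E(4): 28≡2 → C
R(17)+J(9): 26≡0 → A
B(1)+E(4): 5 → F
D(3)+J(9): 12 → M
X(23)+E(4): 27≡1 → B
P(15)+J(9): 24 → Y
P(15)+E(4): 19 → T
V(21)+J(9): 30≡4 → E
Y(24)+E(4): 28≡2 → C
E(4)+J(9): 13 → N
W(22)+E(4): 26≡0 → A
M(12)+J(9): 21 → V
Q(16)+E(4): 20 → U
O(14)+J(9): 23 → X
W(22)+E(4): 26≡0 → A

BCAFMBYTECNAVUXA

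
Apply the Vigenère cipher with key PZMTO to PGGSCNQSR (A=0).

EFSLQCPEK

Repeat the key across the message: PZMTOPZMT
P(15)+P(15): 30≡4 → E
G(6)+Z(25): 31≡5 → F
G(6)+M(12): 18 → S
S(18)+T(19): 37≡11 → L
C(2)+O(14): 16 → Q
N(13)+P(15): 28≡2 → C
Q(16)+Z(25): 41≡15 → P
S(18)+M(12): 30≡4 → E
R(17)+T(19): 36≡10 → K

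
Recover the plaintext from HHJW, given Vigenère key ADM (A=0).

Repeat the key across the ciphertext: ADMA
H(7)−A(0): 7 → H
H(7)−D(3): 4 → E
J(9)−M(12): -3≡23 → X
W(22)−A(0): 22 → W

HEXW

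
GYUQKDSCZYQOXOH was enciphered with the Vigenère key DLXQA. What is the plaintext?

Repeat the key across the ciphertext: DLXQADLXQADLXQA
G(6)−D(3): 3 → D
Y(24)−L(11): 13 → N
U(20)−X(23): -3≡23 → X
Q(16)−Q(16): 0 → A
K(10)−A(0): 10 → K
D(3)−D(3): 0 → A
S(18)−L(11): 7 → H
C(2)−X(23): -21≡5 → F
Z(25)−Q(16): 9 → J
Y(24)−A(0): 24 → Y
Q(16)−D(3): 13 → N
O(14)−L(11): 3 → D
X(23)−X(23): 0 → A
O(14)−Q(16): -2≡24 → Y
H(7)−A(0): 7 → H

DNXAKAHFJYNDAYH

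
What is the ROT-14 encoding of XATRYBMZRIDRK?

X(23): 23+14=37≡11 → L
A(0): 0+14=14 → O
T(19): 19+14=33≡7 → H
R(17): 17+14=31≡5 → F
Y(24): 24+14=38≡12 → M
B(1): 1+14=15 → P
M(12): 12+14=26≡0 → A
Z(25): 25+14=39≡13 → N
R(17): 17+14=31≡5 → F
I(8): 8+14=22 → W
D(3): 3+14=17 → R
R(17): 17+14=31≡5 → F
K(10): 10+14=24 → Y

LOHFMPANFWRFY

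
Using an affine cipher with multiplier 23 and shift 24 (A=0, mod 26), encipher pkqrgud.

fuczgqp

p(15): 23·15+24=369≡5 → f
k(10): 23·10+24=254≡20 → u
q(16): 23·16+24=392≡2 → c
r(17): 23·17+24=415≡25 → z
g(6): 23·6+24=162≡6 → g
u(20): 23·20+24=484≡16 → q
d(3): 23·3+24=93≡15 → p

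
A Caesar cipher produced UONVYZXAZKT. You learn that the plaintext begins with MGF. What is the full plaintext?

From the crib: U(20)−M(12)=8, so the shift is 8.
Subtract 8 from each ciphertext letter:
U(20): 20−8=12 → M
O(14): 14−8=6 → G
N(13): 13−8=5 → F
V(21): 21−8=13 → N
Y(24): 24−8=16 → Q
Z(25): 25−8=17 → R
X(23): 23−8=15 → P
A(0): 0−8=-8≡18 → S
Z(25): 25−8=17 → R
K(10): 10−8=2 → C
T(19): 19−8=11 → L

MGFNQRPSRCL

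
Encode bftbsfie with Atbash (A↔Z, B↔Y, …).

b(1) → y(24)
f(5) → u(20)
t(19) → g(6)
b(1) → y(24)
s(18) → h(7)
f(5) → u(20)
i(8) → r(17)
e(4) → v(21)

yugyhurv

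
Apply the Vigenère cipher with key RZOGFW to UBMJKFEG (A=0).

Repeat the key across the message: RZOGFWRZ
U(20)+R(17): 37≡11 → L
B(1)+Z(25): 26≡0 → A
M(12)+O(14): 26≡0 → A
J(9)+G(6): 15 → P
K(10)+F(5): 15 → P
F(5)+W(22): 27≡1 → B
E(4)+R(17): 21 → V
G(6)+Z(25): 31≡5 → F

LAAPPBVF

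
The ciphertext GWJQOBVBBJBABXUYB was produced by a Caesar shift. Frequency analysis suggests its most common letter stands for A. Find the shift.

The most frequent ciphertext letter is B (appears 6 times).
B is position 1; A is position 0.
Shift = 1.

1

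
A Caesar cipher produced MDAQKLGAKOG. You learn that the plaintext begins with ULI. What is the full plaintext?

ULIYSTOISWO

From the crib: M(12)−U(20)=-8≡18, so the shift is 18.
Subtract 18 from each ciphertext letter:
M(12): 12−18=-6≡20 → U
D(3): 3−18=-15≡11 → L
A(0): 0−18=-18≡8 → I
Q(16): 16−18=-2≡24 → Y
K(10): 10−18=-8≡18 → S
L(11): 11−18=-7≡19 → T
G(6): 6−18=-12≡14 → O
A(0): 0−18=-18≡8 → I
K(10): 10−18=-8≡18 → S
O(14): 14−18=-4≡22 → W
G(6): 6−18=-12≡14 → O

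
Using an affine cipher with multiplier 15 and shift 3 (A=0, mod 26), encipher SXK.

S(18): 15·18+3=273≡13 → N
X(23): 15·23+3=348≡10 → K
K(10): 15·10+3=153≡23 → X

NKX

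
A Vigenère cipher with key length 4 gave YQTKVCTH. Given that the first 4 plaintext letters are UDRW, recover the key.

Subtract each crib letter from the matching ciphertext letter (mod 26):
Y(24)−U(20)=4 → E
Q(16)−D(3)=13 → N
T(19)−R(17)=2 → C
K(10)−W(22)=-12≡14 → O

ENCO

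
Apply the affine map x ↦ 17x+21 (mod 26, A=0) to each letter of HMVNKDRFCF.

KROIJUYCDC

H(7): 17·7+21=140≡10 → K
M(12): 17·12+21=225≡17 → R
V(21): 17·21+21=378≡14 → O
N(13): 17·13+21=242≡8 → I
K(10): 17·10+21=191≡9 → J
D(3): 17·3+21=72≡20 → U
R(17): 17·17+21=310≡24 → Y
F(5): 17·5+21=106≡2 → C
C(2): 17·2+21=55≡3 → D
F(5): 17·5+21=106≡2 → C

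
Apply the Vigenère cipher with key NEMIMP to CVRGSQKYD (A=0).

Repeat the key across the message: NEMIMPNEM
C(2)+N(13): 15 → P
V(21)+E(4): 25 → Z
R(17)+M(12): 29≡3 → D
G(6)+I(8): 14 → O
S(18)+M(12): 30≡4 → E
Q(16)+P(15): 31≡5 → F
K(10)+N(13): 23 → X
Y(24)+E(4): 28≡2 → C
D(3)+M(12): 15 → P

PZDOEFXCP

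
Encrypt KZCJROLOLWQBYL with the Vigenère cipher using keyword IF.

SEKOZTTTTBYGGQ

Repeat the key across the message: IFIFIFIFIFIFIF
K(10)+I(8): 18 → S
Z(25)+F(5): 30≡4 → E
C(2)+I(8): 10 → K
J(9)+F(5): 14 → O
R(17)+I(8): 25 → Z
O(14)+F(5): 19 → T
L(11)+I(8): 19 → T
O(14)+F(5): 19 → T
L(11)+I(8): 19 → T
W(22)+F(5): 27≡1 → B
Q(16)+I(8): 24 → Y
B(1)+F(5): 6 → G
Y(24)+I(8): 32≡6 → G
L(11)+F(5): 16 → Q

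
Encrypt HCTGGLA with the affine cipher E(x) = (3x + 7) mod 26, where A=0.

CNMZZOH

H(7): 3·7+7=28≡2 → C
C(2): 3·2+7=13 → N
T(19): 3·19+7=64≡12 → M
G(6): 3·6+7=25 → Z
G(6): 3·6+7=25 → Z
L(11): 3·11+7=40≡14 → O
A(0): 3·0+7=7 → H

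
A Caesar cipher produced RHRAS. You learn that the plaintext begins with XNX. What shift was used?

From the crib: R(17)−X(23)=-6≡20, so the shift is 20.

20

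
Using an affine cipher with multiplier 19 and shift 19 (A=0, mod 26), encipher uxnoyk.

jogzhb

u(20): 19·20+19=399≡9 → j
x(23): 19·23+19=456≡14 → o
n(13): 19·13+19=266≡6 → g
o(14): 19·14+19=285≡25 → z
y(24): 19·24+19=475≡7 → h
k(10): 19·10+19=209≡1 → b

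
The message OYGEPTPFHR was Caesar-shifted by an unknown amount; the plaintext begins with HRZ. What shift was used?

From the crib: O(14)−H(7)=7, so the shift is 7.

7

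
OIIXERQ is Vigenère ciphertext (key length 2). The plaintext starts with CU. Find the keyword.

MO

Subtract each crib letter from the matching ciphertext letter (mod 26):
O(14)−C(2)=12 → M
I(8)−U(20)=-12≡14 → O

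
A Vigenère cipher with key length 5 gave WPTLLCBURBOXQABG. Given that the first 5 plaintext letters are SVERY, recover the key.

EUPUN

Subtract each crib letter from the matching ciphertext letter (mod 26):
W(22)−S(18)=4 → E
P(15)−V(21)=-6≡20 → U
T(19)−E(4)=15 → P
L(11)−R(17)=-6≡20 → U
L(11)−Y(24)=-13≡13 → N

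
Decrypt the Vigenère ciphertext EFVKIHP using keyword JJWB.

VWZJZYT

Repeat the key across the ciphertext: JJWBJJW
E(4)−J(9): -5≡21 → V
F(5)−J(9): -4≡22 → W
V(21)−W(22): -1≡25 → Z
K(10)−B(1): 9 → J
I(8)−J(9): -1≡25 → Z
H(7)−J(9): -2≡24 → Y
P(15)−W(22): -7≡19 → T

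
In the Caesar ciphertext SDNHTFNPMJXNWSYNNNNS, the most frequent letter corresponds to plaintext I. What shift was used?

5

The most frequent ciphertext letter is N (appears 7 times).
N is position 13; I is position 8.
Shift = 5.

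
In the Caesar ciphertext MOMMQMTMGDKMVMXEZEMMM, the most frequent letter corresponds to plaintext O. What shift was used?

24

The most frequent ciphertext letter is M (appears 10 times).
M is position 12; O is position 14.
Shift = -2≡24.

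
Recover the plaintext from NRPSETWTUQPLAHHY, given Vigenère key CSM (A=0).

Repeat the key across the ciphertext: CSMCSMCSMCSMCSMC
N(13)−C(2): 11 → L
R(17)−S(18): -1≡25 → Z
P(15)−M(12): 3 → D
S(18)−C(2): 16 → Q
E(4)−S(18): -14≡12 → M
T(19)−M(12): 7 → H
W(22)−C(2): 20 → U
T(19)−S(18): 1 → B
U(20)−M(12): 8 → I
Q(16)−C(2): 14 → O
P(15)−S(18): -3≡23 → X
L(11)−M(12): -1≡25 → Z
A(0)−C(2): -2≡24 → Y
H(7)−S(18): -11≡15 → P
H(7)−M(12): -5≡21 → V
Y(24)−C(2): 22 → W

LZDQMHUBIOXZYPVW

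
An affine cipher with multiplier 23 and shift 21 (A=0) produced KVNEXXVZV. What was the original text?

VAUXIIAQA

The inverse of 23 mod 26 is 17, since 23·17=391≡1. Apply D(y)=17·(y−21) mod 26:
K(10): 17·(10−21)=-187≡21 → V
V(21): 17·(21−21)=0 → A
N(13): 17·(13−21)=-136≡20 → U
E(4): 17·(4−21)=-289≡23 → X
X(23): 17·(23−21)=34≡8 → I
X(23): 17·(23−21)=34≡8 → I
V(21): 17·(21−21)=0 → A
Z(25): 17·(25−21)=68≡16 → Q
V(21): 17·(21−21)=0 → A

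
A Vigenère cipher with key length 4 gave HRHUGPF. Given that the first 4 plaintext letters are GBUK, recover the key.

BQNK

Subtract each crib letter from the matching ciphertext letter (mod 26):
H(7)−G(6)=1 → B
R(17)−B(1)=16 → Q
H(7)−U(20)=-13≡13 → N
U(20)−K(10)=10 → K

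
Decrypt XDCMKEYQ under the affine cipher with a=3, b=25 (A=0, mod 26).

IKBNVTRX

The inverse of 3 mod 26 is 9, since 3·9=27≡1. Apply D(y)=9·(y−25) mod 26:
X(23): 9·(23−25)=-18≡8 → I
D(3): 9·(3−25)=-198≡10 → K
C(2): 9·(2−25)=-207≡1 → B
M(12): 9·(12−25)=-117≡13 → N
K(10): 9·(10−25)=-135≡21 → V
E(4): 9·(4−25)=-189≡19 → T
Y(24): 9·(24−25)=-9≡17 → R
Q(16): 9·(16−25)=-81≡23 → X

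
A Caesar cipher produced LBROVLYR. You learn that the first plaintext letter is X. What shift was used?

14

From the crib: L(11)−X(23)=-12≡14, so the shift is 14.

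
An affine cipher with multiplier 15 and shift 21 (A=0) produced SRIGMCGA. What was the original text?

FYNZPXZJ

The inverse of 15 mod 26 is 7, since 15·7=105≡1. Apply D(y)=7·(y−21) mod 26:
S(18): 7·(18−21)=-21≡5 → F
R(17): 7·(17−21)=-28≡24 → Y
I(8): 7·(8−21)=-91≡13 → N
G(6): 7·(6−21)=-105≡25 → Z
M(12): 7·(12−21)=-63≡15 → P
C(2): 7·(2−21)=-133≡23 → X
G(6): 7·(6−21)=-105≡25 → Z
A(0): 7·(0−21)=-147≡9 → J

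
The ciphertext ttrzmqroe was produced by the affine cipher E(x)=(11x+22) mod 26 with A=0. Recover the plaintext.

The inverse of 11 mod 26 is 19, since 11·19=209≡1. Apply D(y)=19·(y−22) mod 26:
t(19): 19·(19−22)=-57≡21 → v
t(19): 19·(19−22)=-57≡21 → v
r(17): 19·(17−22)=-95≡9 → j
z(25): 19·(25−22)=57≡5 → f
m(12): 19·(12−22)=-190≡18 → s
q(16): 19·(16−22)=-114≡16 → q
r(17): 19·(17−22)=-95≡9 → j
o(14): 19·(14−22)=-152≡4 → e
e(4): 19·(4−22)=-342≡22 → w

vvjfsqjew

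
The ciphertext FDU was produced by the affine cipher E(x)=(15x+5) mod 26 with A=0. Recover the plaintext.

AMB

The inverse of 15 mod 26 is 7, since 15·7=105≡1. Apply D(y)=7·(y−5) mod 26:
F(5): 7·(5−5)=0 → A
D(3): 7·(3−5)=-14≡12 → M
U(20): 7·(20−5)=105≡1 → B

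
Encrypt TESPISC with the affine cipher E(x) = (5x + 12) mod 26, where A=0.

T(19): 5·19+12=107≡3 → D
E(4): 5·4+12=32≡6 → G
S(18): 5·18+12=102≡24 → Y
P(15): 5·15+12=87≡9 → J
I(8): 5·8+12=52≡0 → A
S(18): 5·18+12=102≡24 → Y
C(2): 5·2+12=22 → W

DGYJAYW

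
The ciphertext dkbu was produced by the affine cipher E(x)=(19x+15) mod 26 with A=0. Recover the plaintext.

yxcd

The inverse of 19 mod 26 is 11, since 19·11=209≡1. Apply D(y)=11·(y−15) mod 26:
d(3): 11·(3−15)=-132≡24 → y
k(10): 11·(10−15)=-55≡23 → x
b(1): 11·(1−15)=-154≡2 → c
u(20): 11·(20−15)=55≡3 → d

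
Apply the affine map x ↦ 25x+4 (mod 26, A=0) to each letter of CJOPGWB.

CVQPYID

C(2): 25·2+4=54≡2 → C
J(9): 25·9+4=229≡21 → V
O(14): 25·14+4=354≡16 → Q
P(15): 25·15+4=379≡15 → P
G(6): 25·6+4=154≡24 → Y
W(22): 25·22+4=554≡8 → I
B(1): 25·1+4=29≡3 → D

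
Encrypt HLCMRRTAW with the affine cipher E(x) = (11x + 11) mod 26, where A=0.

KCHNQQMLT

H(7): 11·7+11=88≡10 → K
L(11): 11·11+11=132≡2 → C
C(2): 11·2+11=33≡7 → H
M(12): 11·12+11=143≡13 → N
R(17): 11·17+11=198≡16 → Q
R(17): 11·17+11=198≡16 → Q
T(19): 11·19+11=220≡12 → M
A(0): 11·0+11=11 → L
W(22): 11·22+11=253≡19 → T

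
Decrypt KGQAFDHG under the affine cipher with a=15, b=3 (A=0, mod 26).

The inverse of 15 mod 26 is 7, since 15·7=105≡1. Apply D(y)=7·(y−3) mod 26:
K(10): 7·(10−3)=49≡23 → X
G(6): 7·(6−3)=21 → V
Q(16): 7·(16−3)=91≡13 → N
A(0): 7·(0−3)=-21≡5 → F
F(5): 7·(5−3)=14 → O
D(3): 7·(3−3)=0 → A
H(7): 7·(7−3)=28≡2 → C
G(6): 7·(6−3)=21 → V

XVNFOACV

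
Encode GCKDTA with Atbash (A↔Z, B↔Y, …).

TXPWGZ

G(6) → T(19)
C(2) → X(23)
K(10) → P(15)
D(3) → W(22)
T(19) → G(6)
A(0) → Z(25)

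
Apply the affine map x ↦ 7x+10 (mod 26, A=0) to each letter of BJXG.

B(1): 7·1+10=17 → R
J(9): 7·9+10=73≡21 → V
X(23): 7·23+10=171≡15 → P
G(6): 7·6+10=52≡0 → A

RVPA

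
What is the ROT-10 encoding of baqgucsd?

lkaqemcn

b(1): 1+10=11 → l
a(0): 0+10=10 → k
q(16): 16+10=26≡0 → a
g(6): 6+10=16 → q
u(20): 20+10=30≡4 → e
c(2): 2+10=12 → m
s(18): 18+10=28≡2 → c
d(3): 3+10=13 → n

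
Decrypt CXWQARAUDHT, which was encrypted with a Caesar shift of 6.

C(2): 2−6=-4≡22 → W
X(23): 23−6=17 → R
W(22): 22−6=16 → Q
Q(16): 16−6=10 → K
A(0): 0−6=-6≡20 → U
R(17): 17−6=11 → L
A(0): 0−6=-6≡20 → U
U(20): 20−6=14 → O
D(3): 3−6=-3≡23 → X
H(7): 7−6=1 → B
T(19): 19−6=13 → N

WRQKULUOXBN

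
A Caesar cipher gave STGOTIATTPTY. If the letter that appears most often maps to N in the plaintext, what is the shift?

The most frequent ciphertext letter is T (appears 5 times).
T is position 19; N is position 13.
Shift = 6.

6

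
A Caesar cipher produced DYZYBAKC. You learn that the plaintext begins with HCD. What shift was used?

22

From the crib: D(3)−H(7)=-4≡22, so the shift is 22.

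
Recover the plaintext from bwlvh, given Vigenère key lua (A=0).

Repeat the key across the ciphertext: lualu
b(1)−l(11): -10≡16 → q
w(22)−u(20): 2 → c
l(11)−a(0): 11 → l
v(21)−l(11): 10 → k
h(7)−u(20): -13≡13 → n

qclkn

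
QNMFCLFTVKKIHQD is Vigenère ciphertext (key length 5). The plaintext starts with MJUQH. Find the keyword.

EESPV

Subtract each crib letter from the matching ciphertext letter (mod 26):
Q(16)−M(12)=4 → E
N(13)−J(9)=4 → E
M(12)−U(20)=-8≡18 → S
F(5)−Q(16)=-11≡15 → P
C(2)−H(7)=-5≡21 → V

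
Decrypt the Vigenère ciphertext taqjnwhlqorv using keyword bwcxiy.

seomfygporjx

Repeat the key across the ciphertext: bwcxiybwcxiy
t(19)−b(1): 18 → s
a(0)−w(22): -22≡4 → e
q(16)−c(2): 14 → o
j(9)−x(23): -14≡12 → m
n(13)−i(8): 5 → f
w(22)−y(24): -2≡24 → y
h(7)−b(1): 6 → g
l(11)−w(22): -11≡15 → p
q(16)−c(2): 14 → o
o(14)−x(23): -9≡17 → r
r(17)−i(8): 9 → j
v(21)−y(24): -3≡23 → x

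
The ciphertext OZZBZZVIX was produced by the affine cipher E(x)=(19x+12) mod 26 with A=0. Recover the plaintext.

WNNJNNVIR

The inverse of 19 mod 26 is 11, since 19·11=209≡1. Apply D(y)=11·(y−12) mod 26:
O(14): 11·(14−12)=22 → W
Z(25): 11·(25−12)=143≡13 → N
Z(25): 11·(25−12)=143≡13 → N
B(1): 11·(1−12)=-121≡9 → J
Z(25): 11·(25−12)=143≡13 → N
Z(25): 11·(25−12)=143≡13 → N
V(21): 11·(21−12)=99≡21 → V
I(8): 11·(8−12)=-44≡8 → I
X(23): 11·(23−12)=121≡17 → R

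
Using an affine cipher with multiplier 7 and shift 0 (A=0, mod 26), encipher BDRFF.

B(1): 7·1+0=7 → H
D(3): 7·3+0=21 → V
R(17): 7·17+0=119≡15 → P
F(5): 7·5+0=35≡9 → J
F(5): 7·5+0=35≡9 → J

HVPJJ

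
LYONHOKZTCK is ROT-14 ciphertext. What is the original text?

XKAZTAWLFOW

L(11): 11−14=-3≡23 → X
Y(24): 24−14=10 → K
O(14): 14−14=0 → A
N(13): 13−14=-1≡25 → Z
H(7): 7−14=-7≡19 → T
O(14): 14−14=0 → A
K(10): 10−14=-4≡22 → W
Z(25): 25−14=11 → L
T(19): 19−14=5 → F
C(2): 2−14=-12≡14 → O
K(10): 10−14=-4≡22 → W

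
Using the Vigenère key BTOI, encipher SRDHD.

TKRPE

Repeat the key across the message: BTOIB
S(18)+B(1): 19 → T
R(17)+T(19): 36≡10 → K
D(3)+O(14): 17 → R
H(7)+I(8): 15 → P
D(3)+B(1): 4 → E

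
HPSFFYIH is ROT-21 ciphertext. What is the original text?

MUXKKDNM

H(7): 7−21=-14≡12 → M
P(15): 15−21=-6≡20 → U
S(18): 18−21=-3≡23 → X
F(5): 5−21=-16≡10 → K
F(5): 5−21=-16≡10 → K
Y(24): 24−21=3 → D
I(8): 8−21=-13≡13 → N
H(7): 7−21=-14≡12 → M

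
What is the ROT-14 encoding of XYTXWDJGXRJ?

X(23): 23+14=37≡11 → L
Y(24): 24+14=38≡12 → M
T(19): 19+14=33≡7 → H
X(23): 23+14=37≡11 → L
W(22): 22+14=36≡10 → K
D(3): 3+14=17 → R
J(9): 9+14=23 → X
G(6): 6+14=20 → U
X(23): 23+14=37≡11 → L
R(17): 17+14=31≡5 → F
J(9): 9+14=23 → X

LMHLKRXULFX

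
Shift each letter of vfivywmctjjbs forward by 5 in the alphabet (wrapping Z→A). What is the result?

aknadbrhyoogx

v(21): 21+5=26≡0 → a
f(5): 5+5=10 → k
i(8): 8+5=13 → n
v(21): 21+5=26≡0 → a
y(24): 24+5=29≡3 → d
w(22): 22+5=27≡1 → b
m(12): 12+5=17 → r
c(2): 2+5=7 → h
t(19): 19+5=24 → y
j(9): 9+5=14 → o
j(9): 9+5=14 → o
b(1): 1+5=6 → g
s(18): 18+5=23 → x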